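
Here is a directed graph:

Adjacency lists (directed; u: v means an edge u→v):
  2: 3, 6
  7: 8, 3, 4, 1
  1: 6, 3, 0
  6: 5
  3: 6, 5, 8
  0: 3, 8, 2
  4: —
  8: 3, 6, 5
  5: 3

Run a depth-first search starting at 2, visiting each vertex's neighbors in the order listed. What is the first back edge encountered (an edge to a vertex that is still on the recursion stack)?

DFS from 2 (visiting each vertex's neighbors in the order listed); mark gray on enter, black on exit:
2 gray
  3 gray
    6 gray
      5 gray
        5→3: 3 is gray → back edge
First back edge: 5 → 3.

5→3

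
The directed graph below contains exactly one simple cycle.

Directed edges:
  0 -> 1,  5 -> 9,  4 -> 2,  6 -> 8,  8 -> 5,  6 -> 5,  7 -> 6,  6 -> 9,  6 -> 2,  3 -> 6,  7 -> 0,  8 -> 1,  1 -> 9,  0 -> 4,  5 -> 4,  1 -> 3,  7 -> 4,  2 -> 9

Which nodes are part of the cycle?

DFS with gray/black marking from 6:
6 gray
  9 gray
  9 black
  8 gray
    1 gray
      1→9: 9 black — skip
      3 gray
        3→6: 6 is gray → back edge
Back edge closes the cycle 6 → 8 → 1 → 3 → 6; its vertices are {1, 3, 6, 8}.

1, 3, 6, 8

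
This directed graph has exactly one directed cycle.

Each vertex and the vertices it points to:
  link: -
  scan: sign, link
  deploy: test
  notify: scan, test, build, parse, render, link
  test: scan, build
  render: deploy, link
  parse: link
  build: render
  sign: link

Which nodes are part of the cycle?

test, build, deploy, render

DFS with gray/black marking from test:
test gray
  scan gray
    sign gray
      link gray
      link black
    sign black
    scan→link: link black — skip
  scan black
  build gray
    render gray
      deploy gray
        deploy→test: test is gray → back edge
Back edge closes the cycle test → build → render → deploy → test; its vertices are {test, build, deploy, render}.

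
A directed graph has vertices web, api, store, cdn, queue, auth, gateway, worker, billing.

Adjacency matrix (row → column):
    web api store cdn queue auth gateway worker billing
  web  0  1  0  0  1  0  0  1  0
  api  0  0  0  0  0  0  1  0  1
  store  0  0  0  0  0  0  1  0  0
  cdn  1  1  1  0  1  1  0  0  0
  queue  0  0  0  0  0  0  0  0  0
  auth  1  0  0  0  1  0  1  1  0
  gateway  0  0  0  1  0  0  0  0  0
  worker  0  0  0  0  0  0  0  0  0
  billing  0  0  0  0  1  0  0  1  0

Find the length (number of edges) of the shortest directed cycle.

For each vertex v, BFS finds the shortest path from v back to v.
The shortest such closed walk is cdn → auth → gateway → cdn, length 3.

3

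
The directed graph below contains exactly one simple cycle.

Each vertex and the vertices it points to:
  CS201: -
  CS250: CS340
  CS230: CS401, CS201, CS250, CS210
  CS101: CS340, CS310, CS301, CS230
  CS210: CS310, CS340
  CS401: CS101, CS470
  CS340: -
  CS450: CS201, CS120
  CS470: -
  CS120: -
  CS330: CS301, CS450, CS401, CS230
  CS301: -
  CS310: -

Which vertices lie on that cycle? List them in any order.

DFS with gray/black marking from CS401:
CS401 gray
  CS101 gray
    CS340 gray
    CS340 black
    CS310 gray
    CS310 black
    CS301 gray
    CS301 black
    CS230 gray
      CS230→CS401: CS401 is gray → back edge
Back edge closes the cycle CS401 → CS101 → CS230 → CS401; its vertices are {CS101, CS230, CS401}.

CS101, CS230, CS401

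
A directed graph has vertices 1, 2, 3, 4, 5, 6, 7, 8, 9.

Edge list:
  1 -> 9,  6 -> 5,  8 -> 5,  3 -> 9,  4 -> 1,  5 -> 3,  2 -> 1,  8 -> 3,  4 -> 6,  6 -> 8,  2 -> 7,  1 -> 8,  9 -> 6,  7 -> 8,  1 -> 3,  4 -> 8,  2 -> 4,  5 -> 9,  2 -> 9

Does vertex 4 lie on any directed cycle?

No

4 lies on a cycle iff there is a path from 4 back to itself.
Exploring from 4, it never reaches itself; equivalently, its strongly connected component is a singleton.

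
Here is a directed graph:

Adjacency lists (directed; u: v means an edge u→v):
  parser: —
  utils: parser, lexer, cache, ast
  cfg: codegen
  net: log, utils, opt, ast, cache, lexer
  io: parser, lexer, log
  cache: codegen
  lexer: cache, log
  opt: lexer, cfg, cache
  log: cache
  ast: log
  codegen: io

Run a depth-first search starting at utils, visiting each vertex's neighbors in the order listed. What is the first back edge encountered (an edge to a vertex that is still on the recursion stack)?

io→lexer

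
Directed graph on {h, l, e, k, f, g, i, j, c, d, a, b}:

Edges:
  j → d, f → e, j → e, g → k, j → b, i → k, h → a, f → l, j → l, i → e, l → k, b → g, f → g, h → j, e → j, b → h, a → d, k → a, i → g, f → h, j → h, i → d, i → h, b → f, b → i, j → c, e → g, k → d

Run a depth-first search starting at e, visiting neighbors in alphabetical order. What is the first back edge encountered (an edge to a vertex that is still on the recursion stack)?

DFS from e (visiting neighbors in alphabetical order); mark gray on enter, black on exit:
e gray
  g gray
    k gray
      a gray
        d gray
        d black
      a black
      k→d: d black — skip
    k black
  g black
  j gray
    b gray
      f gray
        f→e: e is gray → back edge
First back edge: f → e.

f->e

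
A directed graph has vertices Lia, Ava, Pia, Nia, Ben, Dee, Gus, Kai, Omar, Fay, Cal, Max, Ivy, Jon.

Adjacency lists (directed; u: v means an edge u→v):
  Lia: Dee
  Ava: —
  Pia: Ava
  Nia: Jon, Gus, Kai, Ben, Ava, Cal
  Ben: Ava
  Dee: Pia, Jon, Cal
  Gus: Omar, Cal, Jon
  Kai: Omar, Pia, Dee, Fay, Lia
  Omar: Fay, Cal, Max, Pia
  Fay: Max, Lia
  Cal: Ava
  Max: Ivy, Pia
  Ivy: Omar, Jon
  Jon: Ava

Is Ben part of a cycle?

No

Ben lies on a cycle iff there is a path from Ben back to itself.
Exploring from Ben, it never reaches itself; equivalently, its strongly connected component is a singleton.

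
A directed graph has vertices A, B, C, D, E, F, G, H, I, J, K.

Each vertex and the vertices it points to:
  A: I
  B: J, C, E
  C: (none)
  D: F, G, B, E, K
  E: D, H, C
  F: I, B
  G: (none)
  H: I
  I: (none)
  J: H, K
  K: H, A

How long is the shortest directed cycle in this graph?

2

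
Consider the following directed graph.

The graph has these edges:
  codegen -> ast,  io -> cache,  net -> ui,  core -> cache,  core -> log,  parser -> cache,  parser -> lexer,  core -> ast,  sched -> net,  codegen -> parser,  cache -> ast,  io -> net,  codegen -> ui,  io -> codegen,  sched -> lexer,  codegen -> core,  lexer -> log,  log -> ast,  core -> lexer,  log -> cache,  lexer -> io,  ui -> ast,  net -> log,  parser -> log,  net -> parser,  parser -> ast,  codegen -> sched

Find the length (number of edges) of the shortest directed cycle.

4

For each vertex v, BFS finds the shortest path from v back to v.
The shortest such closed walk is lexer → io → codegen → core → lexer, length 4.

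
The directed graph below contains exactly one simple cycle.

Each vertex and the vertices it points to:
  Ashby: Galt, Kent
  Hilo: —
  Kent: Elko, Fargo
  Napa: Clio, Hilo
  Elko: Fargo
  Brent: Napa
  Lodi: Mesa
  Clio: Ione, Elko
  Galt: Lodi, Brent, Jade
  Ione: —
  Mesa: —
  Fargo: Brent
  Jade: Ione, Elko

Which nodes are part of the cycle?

Clio, Elko, Napa, Brent, Fargo

DFS with gray/black marking from Brent:
Brent gray
  Napa gray
    Clio gray
      Ione gray
      Ione black
      Elko gray
        Fargo gray
          Fargo→Brent: Brent is gray → back edge
Back edge closes the cycle Brent → Napa → Clio → Elko → Fargo → Brent; its vertices are {Clio, Elko, Napa, Brent, Fargo}.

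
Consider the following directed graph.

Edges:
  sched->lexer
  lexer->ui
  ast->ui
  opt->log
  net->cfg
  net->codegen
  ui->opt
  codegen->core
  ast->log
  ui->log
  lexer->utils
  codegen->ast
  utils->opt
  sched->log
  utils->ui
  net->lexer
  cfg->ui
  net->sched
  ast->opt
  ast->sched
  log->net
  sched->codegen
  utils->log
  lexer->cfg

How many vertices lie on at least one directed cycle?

10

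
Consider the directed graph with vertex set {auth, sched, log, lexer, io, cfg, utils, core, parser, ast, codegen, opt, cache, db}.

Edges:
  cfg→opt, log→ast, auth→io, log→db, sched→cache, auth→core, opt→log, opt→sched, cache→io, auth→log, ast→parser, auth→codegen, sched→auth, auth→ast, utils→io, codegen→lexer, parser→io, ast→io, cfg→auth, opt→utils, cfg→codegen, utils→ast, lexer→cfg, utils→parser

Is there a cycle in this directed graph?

Yes

DFS with white/gray/black marking, starting from cfg:
cfg gray
  opt gray
    sched gray
      cache gray
        io gray
        io black
      cache black
      auth gray
        codegen gray
          lexer gray
            lexer→cfg: cfg is gray → back edge
Back edge found, so a cycle exists: cfg → opt → sched → auth → codegen → lexer → cfg.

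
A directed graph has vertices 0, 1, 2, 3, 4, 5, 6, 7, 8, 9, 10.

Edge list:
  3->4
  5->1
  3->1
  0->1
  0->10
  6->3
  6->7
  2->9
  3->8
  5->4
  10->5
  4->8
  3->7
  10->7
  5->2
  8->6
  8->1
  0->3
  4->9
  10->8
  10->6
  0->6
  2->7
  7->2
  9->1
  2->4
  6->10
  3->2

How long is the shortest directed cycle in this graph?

For each vertex v, BFS finds the shortest path from v back to v.
The shortest such closed walk is 6 → 10 → 6, length 2.

2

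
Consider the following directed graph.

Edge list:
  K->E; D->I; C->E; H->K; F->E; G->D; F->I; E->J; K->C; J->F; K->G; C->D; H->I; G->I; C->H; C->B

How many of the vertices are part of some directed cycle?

6

A vertex is on a directed cycle iff it belongs to a strongly connected component of size ≥ 2 (or has a self-loop).
The vertices on cycles are {C, E, F, H, J, K} — 6 in total.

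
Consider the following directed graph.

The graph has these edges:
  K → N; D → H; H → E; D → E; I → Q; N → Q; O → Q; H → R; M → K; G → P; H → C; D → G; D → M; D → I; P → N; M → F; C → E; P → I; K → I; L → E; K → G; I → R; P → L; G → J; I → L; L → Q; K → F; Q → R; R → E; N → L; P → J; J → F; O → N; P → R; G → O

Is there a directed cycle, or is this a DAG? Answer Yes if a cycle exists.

No

DFS with white/gray/black marking, starting from E:
E gray
E black
C gray
  C→E: E black — skip
C black
D gray
  M gray
    K gray
      G gray
        J gray
          F gray
          F black
        J black
        O gray
          Q gray
            R gray
              R→E: E black — skip
            R black
          Q black
          N gray
            N→Q: Q black — skip
            L gray
              L→E: E black — skip
              L→Q: Q black — skip
            L black
          N black
        O black
        P gray
          P→L: L black — skip
          P→J: J black — skip
          I gray
            I→R: R black — skip
            I→Q: Q black — skip
            I→L: L black — skip
          I black
          P→R: R black — skip
          P→N: N black — skip
        P black
      G black
      K→I: I black — skip
      K→N: N black — skip
      K→F: F black — skip
    K black
    M→F: F black — skip
  M black
  D→E: E black — skip
  D→G: G black — skip
  H gray
    H→C: C black — skip
    H→E: E black — skip
    H→R: R black — skip
  H black
  D→I: I black — skip
D black
Every edge goes to a white or black vertex — no back edge, so the graph is acyclic.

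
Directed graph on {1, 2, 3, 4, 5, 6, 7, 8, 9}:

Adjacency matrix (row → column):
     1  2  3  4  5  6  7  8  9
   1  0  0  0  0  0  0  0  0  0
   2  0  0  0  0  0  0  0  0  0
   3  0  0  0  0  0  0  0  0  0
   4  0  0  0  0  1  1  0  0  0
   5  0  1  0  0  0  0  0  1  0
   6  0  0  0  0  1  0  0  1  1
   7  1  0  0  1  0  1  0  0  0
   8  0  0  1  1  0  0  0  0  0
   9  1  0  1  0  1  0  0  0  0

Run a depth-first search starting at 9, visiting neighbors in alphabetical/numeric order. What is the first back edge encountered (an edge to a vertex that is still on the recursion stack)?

DFS from 9 (visiting neighbors in alphabetical/numeric order); mark gray on enter, black on exit:
9 gray
  1 gray
  1 black
  3 gray
  3 black
  5 gray
    2 gray
    2 black
    8 gray
      8→3: 3 black — skip
      4 gray
        4→5: 5 is gray → back edge
First back edge: 4 → 5.

4->5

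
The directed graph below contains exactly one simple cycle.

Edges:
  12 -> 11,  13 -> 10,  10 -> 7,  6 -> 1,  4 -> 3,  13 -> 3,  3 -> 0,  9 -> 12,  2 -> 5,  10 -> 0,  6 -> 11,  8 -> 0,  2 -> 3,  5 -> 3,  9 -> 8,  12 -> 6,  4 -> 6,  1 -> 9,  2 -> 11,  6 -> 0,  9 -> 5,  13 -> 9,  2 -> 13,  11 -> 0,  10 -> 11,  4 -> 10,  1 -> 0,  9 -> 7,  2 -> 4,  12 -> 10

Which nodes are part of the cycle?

1, 6, 9, 12

DFS with gray/black marking from 9:
9 gray
  7 gray
  7 black
  8 gray
    0 gray
    0 black
  8 black
  12 gray
    11 gray
      11→0: 0 black — skip
    11 black
    10 gray
      10→7: 7 black — skip
      10→11: 11 black — skip
      10→0: 0 black — skip
    10 black
    6 gray
      1 gray
        1→0: 0 black — skip
        1→9: 9 is gray → back edge
Back edge closes the cycle 9 → 12 → 6 → 1 → 9; its vertices are {1, 6, 9, 12}.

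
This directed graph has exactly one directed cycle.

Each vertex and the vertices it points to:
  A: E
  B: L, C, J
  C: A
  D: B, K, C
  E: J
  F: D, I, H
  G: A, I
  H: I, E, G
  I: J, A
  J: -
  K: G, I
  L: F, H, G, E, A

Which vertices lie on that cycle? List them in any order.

B, D, F, L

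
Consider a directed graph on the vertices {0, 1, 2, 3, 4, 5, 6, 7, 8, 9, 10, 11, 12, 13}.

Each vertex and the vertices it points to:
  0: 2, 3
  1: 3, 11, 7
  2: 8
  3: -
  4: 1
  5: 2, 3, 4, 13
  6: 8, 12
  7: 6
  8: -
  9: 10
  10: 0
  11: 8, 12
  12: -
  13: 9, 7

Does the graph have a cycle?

No

DFS with white/gray/black marking, starting from 3:
3 gray
3 black
0 gray
  2 gray
    8 gray
    8 black
  2 black
  0→3: 3 black — skip
0 black
1 gray
  1→3: 3 black — skip
  11 gray
    11→8: 8 black — skip
    12 gray
    12 black
  11 black
  7 gray
    6 gray
      6→8: 8 black — skip
      6→12: 12 black — skip
    6 black
  7 black
1 black
4 gray
  4→1: 1 black — skip
4 black
5 gray
  5→2: 2 black — skip
  5→3: 3 black — skip
  5→4: 4 black — skip
  13 gray
    9 gray
      10 gray
        10→0: 0 black — skip
      10 black
    9 black
    13→7: 7 black — skip
  13 black
5 black
Every edge goes to a white or black vertex — no back edge, so the graph is acyclic.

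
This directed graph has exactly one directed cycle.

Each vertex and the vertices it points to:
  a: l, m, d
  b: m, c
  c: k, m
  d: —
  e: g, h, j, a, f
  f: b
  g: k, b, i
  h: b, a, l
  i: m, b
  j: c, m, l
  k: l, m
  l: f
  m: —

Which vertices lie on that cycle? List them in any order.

b, c, f, k, l

DFS with gray/black marking from l:
l gray
  f gray
    b gray
      m gray
      m black
      c gray
        k gray
          k→l: l is gray → back edge
Back edge closes the cycle l → f → b → c → k → l; its vertices are {b, c, f, k, l}.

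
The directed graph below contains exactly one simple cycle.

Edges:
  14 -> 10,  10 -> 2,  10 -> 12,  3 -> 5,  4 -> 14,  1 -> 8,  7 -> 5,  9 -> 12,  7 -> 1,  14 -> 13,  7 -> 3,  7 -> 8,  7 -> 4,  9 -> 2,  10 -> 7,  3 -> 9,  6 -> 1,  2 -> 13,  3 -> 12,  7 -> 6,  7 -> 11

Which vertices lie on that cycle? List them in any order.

4, 7, 10, 14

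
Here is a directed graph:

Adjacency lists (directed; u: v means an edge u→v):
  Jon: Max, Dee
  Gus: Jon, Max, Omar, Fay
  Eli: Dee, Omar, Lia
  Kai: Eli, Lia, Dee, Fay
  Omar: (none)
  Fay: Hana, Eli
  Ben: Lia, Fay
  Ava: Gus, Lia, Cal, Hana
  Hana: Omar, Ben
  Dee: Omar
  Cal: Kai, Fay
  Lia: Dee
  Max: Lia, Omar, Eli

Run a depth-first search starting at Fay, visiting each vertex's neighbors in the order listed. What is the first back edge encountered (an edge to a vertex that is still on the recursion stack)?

DFS from Fay (visiting each vertex's neighbors in the order listed); mark gray on enter, black on exit:
Fay gray
  Hana gray
    Omar gray
    Omar black
    Ben gray
      Lia gray
        Dee gray
          Dee→Omar: Omar black — skip
        Dee black
      Lia black
      Ben→Fay: Fay is gray → back edge
First back edge: Ben → Fay.

Ben→Fay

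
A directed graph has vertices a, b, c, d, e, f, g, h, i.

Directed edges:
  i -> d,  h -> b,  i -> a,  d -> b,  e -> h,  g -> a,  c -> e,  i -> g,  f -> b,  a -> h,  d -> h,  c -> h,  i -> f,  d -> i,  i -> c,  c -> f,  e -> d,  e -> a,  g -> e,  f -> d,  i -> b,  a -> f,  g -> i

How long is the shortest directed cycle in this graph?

For each vertex v, BFS finds the shortest path from v back to v.
The shortest such closed walk is i → g → i, length 2.

2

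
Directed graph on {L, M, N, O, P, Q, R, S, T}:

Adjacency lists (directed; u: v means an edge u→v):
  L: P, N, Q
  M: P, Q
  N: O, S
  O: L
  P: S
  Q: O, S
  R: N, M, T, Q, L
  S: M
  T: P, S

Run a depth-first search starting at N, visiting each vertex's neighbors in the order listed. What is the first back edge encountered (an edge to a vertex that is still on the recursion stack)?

M->P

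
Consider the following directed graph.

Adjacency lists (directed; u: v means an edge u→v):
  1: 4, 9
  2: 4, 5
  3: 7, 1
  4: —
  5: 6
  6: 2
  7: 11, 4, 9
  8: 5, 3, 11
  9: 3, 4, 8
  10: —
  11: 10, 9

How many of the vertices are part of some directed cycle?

9

A vertex is on a directed cycle iff it belongs to a strongly connected component of size ≥ 2 (or has a self-loop).
The vertices on cycles are {1, 2, 3, 5, 6, 7, 8, 9, 11} — 9 in total.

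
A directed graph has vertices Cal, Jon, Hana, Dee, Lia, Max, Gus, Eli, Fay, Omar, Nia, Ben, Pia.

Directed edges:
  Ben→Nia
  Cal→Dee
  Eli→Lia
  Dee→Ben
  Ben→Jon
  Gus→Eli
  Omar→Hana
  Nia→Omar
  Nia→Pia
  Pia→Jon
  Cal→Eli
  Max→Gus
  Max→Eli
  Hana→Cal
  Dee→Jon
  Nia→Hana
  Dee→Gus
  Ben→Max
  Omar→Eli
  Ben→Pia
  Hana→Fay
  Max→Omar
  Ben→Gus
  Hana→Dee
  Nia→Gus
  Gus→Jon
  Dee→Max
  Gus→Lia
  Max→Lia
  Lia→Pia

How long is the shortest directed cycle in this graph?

For each vertex v, BFS finds the shortest path from v back to v.
The shortest such closed walk is Hana → Dee → Ben → Nia → Hana, length 4.

4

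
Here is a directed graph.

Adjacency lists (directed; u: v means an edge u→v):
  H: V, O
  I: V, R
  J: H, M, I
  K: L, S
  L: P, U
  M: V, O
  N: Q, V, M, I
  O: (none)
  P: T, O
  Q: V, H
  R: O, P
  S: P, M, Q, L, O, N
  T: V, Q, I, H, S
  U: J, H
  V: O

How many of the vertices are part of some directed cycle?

9

A vertex is on a directed cycle iff it belongs to a strongly connected component of size ≥ 2 (or has a self-loop).
The vertices on cycles are {I, J, L, N, P, R, S, T, U} — 9 in total.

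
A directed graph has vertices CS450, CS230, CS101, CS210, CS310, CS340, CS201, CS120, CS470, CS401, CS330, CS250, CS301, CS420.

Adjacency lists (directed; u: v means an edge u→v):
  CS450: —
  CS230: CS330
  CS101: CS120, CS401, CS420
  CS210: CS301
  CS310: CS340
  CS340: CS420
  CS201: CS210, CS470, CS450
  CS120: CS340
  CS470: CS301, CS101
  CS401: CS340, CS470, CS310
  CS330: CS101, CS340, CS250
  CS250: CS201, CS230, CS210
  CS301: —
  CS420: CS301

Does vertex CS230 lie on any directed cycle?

Yes

CS230 is on a cycle iff CS230 can reach itself via ≥1 edge.
CS230 → CS330 → CS250 → CS230 — yes.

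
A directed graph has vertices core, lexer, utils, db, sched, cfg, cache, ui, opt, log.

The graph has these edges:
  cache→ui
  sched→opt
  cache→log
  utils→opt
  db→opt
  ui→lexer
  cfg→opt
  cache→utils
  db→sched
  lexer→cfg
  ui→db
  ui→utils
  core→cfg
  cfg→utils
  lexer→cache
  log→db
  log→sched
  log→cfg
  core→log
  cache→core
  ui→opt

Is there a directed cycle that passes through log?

No

log lies on a cycle iff there is a path from log back to itself.
Exploring from log, it never reaches itself; equivalently, its strongly connected component is a singleton.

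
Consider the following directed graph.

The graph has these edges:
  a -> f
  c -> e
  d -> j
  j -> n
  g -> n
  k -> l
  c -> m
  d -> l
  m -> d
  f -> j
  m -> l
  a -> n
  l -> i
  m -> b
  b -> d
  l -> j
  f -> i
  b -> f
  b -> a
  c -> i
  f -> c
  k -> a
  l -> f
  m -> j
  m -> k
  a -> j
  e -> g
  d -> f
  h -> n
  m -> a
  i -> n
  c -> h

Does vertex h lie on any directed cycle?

No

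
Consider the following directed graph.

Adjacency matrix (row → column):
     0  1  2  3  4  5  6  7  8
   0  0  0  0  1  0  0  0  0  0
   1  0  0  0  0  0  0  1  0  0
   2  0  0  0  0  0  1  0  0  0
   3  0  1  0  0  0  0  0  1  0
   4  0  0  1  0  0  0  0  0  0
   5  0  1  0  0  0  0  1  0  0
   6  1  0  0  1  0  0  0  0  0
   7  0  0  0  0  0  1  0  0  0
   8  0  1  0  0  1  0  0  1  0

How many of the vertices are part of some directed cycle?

6

A vertex is on a directed cycle iff it belongs to a strongly connected component of size ≥ 2 (or has a self-loop).
The vertices on cycles are {0, 1, 3, 5, 6, 7} — 6 in total.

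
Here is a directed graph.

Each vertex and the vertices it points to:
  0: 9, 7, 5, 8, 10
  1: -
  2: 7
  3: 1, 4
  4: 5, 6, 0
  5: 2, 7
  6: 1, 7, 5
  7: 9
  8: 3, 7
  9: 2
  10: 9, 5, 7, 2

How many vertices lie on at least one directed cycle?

A vertex is on a directed cycle iff it belongs to a strongly connected component of size ≥ 2 (or has a self-loop).
The vertices on cycles are {0, 2, 3, 4, 7, 8, 9} — 7 in total.

7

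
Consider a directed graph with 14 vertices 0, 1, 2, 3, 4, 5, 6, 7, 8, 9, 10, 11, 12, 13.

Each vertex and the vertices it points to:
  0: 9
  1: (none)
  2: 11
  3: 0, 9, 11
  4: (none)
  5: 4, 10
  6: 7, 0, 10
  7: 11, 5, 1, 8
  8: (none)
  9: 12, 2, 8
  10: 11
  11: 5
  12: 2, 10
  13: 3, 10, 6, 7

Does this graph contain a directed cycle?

Yes

DFS with white/gray/black marking, starting from 3:
3 gray
  0 gray
    9 gray
      12 gray
        2 gray
          11 gray
            5 gray
              4 gray
              4 black
              10 gray
                10→11: 11 is gray → back edge
Back edge found, so a cycle exists: 11 → 5 → 10 → 11.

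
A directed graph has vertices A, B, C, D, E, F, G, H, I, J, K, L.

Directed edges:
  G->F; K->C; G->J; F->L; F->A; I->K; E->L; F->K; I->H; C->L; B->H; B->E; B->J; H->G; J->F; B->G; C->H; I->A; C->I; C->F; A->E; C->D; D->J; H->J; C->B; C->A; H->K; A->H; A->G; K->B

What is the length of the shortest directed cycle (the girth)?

3

For each vertex v, BFS finds the shortest path from v back to v.
The shortest such closed walk is C → I → K → C, length 3.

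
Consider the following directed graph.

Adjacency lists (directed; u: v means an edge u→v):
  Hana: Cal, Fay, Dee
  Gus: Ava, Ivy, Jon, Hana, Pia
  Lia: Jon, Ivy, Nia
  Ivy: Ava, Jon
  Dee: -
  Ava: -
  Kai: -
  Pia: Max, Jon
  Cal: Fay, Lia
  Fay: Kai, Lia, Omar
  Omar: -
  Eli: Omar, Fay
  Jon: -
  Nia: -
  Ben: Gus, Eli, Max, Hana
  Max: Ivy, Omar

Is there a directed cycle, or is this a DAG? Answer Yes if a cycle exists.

DFS with white/gray/black marking, starting from Jon:
Jon gray
Jon black
Hana gray
  Cal gray
    Fay gray
      Kai gray
      Kai black
      Lia gray
        Lia→Jon: Jon black — skip
        Ivy gray
          Ava gray
          Ava black
          Ivy→Jon: Jon black — skip
        Ivy black
        Nia gray
        Nia black
      Lia black
      Omar gray
      Omar black
    Fay black
    Cal→Lia: Lia black — skip
  Cal black
  Hana→Fay: Fay black — skip
  Dee gray
  Dee black
Hana black
Gus gray
  Gus→Ava: Ava black — skip
  Gus→Ivy: Ivy black — skip
  Gus→Jon: Jon black — skip
  Gus→Hana: Hana black — skip
  Pia gray
    Max gray
      Max→Ivy: Ivy black — skip
      Max→Omar: Omar black — skip
    Max black
    Pia→Jon: Jon black — skip
  Pia black
Gus black
Eli gray
  Eli→Omar: Omar black — skip
  Eli→Fay: Fay black — skip
Eli black
Ben gray
  Ben→Gus: Gus black — skip
  Ben→Eli: Eli black — skip
  Ben→Max: Max black — skip
  Ben→Hana: Hana black — skip
Ben black
Every edge goes to a white or black vertex — no back edge, so the graph is acyclic.

No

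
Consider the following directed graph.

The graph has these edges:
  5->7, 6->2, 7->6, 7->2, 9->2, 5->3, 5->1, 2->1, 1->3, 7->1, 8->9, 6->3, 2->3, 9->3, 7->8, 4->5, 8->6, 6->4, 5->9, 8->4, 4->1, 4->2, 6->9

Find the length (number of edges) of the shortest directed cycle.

4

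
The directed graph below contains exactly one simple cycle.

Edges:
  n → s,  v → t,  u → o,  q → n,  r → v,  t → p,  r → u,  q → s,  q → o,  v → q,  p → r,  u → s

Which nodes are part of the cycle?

DFS with gray/black marking from r:
r gray
  v gray
    q gray
      n gray
        s gray
        s black
      n black
      o gray
      o black
      q→s: s black — skip
    q black
    t gray
      p gray
        p→r: r is gray → back edge
Back edge closes the cycle r → v → t → p → r; its vertices are {p, r, t, v}.

p, r, t, v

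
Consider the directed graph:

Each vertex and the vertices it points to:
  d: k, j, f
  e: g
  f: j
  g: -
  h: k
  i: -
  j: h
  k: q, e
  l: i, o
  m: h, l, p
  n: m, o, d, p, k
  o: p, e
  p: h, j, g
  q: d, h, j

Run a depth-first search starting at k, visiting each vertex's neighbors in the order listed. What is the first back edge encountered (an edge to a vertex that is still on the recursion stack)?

d→k

DFS from k (visiting each vertex's neighbors in the order listed); mark gray on enter, black on exit:
k gray
  q gray
    d gray
      d→k: k is gray → back edge
First back edge: d → k.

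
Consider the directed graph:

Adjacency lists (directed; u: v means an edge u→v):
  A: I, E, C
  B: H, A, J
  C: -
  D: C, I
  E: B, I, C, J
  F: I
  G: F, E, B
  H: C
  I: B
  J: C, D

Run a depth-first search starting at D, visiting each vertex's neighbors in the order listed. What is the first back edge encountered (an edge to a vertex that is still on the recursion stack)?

DFS from D (visiting each vertex's neighbors in the order listed); mark gray on enter, black on exit:
D gray
  C gray
  C black
  I gray
    B gray
      H gray
        H→C: C black — skip
      H black
      A gray
        A→I: I is gray → back edge
First back edge: A → I.

A->I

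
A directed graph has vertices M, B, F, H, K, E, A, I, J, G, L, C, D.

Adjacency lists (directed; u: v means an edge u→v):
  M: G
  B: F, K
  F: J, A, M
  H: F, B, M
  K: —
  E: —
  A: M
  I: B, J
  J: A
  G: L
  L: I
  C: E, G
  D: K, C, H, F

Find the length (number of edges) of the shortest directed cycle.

6

For each vertex v, BFS finds the shortest path from v back to v.
The shortest such closed walk is G → L → I → J → A → M → G, length 6.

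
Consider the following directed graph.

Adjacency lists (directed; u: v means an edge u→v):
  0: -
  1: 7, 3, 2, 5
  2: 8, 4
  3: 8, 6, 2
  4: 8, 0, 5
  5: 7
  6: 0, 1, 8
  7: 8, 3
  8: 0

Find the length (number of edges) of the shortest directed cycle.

For each vertex v, BFS finds the shortest path from v back to v.
The shortest such closed walk is 1 → 3 → 6 → 1, length 3.

3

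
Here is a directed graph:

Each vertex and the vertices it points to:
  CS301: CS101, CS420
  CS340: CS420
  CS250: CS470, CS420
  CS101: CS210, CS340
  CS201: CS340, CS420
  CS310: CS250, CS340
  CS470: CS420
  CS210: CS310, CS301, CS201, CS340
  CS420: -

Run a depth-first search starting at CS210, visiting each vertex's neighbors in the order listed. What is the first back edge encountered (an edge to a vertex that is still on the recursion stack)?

DFS from CS210 (visiting each vertex's neighbors in the order listed); mark gray on enter, black on exit:
CS210 gray
  CS310 gray
    CS250 gray
      CS470 gray
        CS420 gray
        CS420 black
      CS470 black
      CS250→CS420: CS420 black — skip
    CS250 black
    CS340 gray
      CS340→CS420: CS420 black — skip
    CS340 black
  CS310 black
  CS301 gray
    CS101 gray
      CS101→CS210: CS210 is gray → back edge
First back edge: CS101 → CS210.

CS101->CS210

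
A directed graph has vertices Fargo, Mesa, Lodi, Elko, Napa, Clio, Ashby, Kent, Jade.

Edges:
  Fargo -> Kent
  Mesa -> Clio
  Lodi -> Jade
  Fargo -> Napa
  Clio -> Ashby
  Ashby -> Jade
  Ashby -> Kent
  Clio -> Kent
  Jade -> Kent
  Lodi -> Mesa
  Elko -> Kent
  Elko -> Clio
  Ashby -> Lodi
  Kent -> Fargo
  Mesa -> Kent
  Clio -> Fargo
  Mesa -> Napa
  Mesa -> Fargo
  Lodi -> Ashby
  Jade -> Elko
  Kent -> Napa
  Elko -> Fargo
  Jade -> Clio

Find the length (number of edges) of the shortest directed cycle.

For each vertex v, BFS finds the shortest path from v back to v.
The shortest such closed walk is Lodi → Ashby → Lodi, length 2.

2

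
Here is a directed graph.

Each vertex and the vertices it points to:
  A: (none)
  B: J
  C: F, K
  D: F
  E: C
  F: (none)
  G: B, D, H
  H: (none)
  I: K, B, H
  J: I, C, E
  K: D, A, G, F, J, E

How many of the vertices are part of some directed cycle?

A vertex is on a directed cycle iff it belongs to a strongly connected component of size ≥ 2 (or has a self-loop).
The vertices on cycles are {B, C, E, G, I, J, K} — 7 in total.

7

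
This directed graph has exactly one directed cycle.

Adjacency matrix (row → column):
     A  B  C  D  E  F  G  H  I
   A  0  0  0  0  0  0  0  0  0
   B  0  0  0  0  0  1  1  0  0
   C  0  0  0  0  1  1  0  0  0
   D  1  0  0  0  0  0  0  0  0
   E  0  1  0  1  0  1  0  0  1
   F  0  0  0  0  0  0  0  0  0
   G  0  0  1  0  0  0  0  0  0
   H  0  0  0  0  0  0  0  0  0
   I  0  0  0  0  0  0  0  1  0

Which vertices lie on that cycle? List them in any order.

DFS with gray/black marking from E:
E gray
  I gray
    H gray
    H black
  I black
  B gray
    F gray
    F black
    G gray
      C gray
        C→F: F black — skip
        C→E: E is gray → back edge
Back edge closes the cycle E → B → G → C → E; its vertices are {B, C, E, G}.

B, C, E, G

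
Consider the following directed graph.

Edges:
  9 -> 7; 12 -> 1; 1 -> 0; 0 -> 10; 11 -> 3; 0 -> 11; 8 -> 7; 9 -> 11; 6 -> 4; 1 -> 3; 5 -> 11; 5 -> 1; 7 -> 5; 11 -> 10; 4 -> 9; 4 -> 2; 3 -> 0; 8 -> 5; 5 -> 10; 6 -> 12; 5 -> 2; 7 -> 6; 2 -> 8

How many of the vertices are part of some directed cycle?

10

A vertex is on a directed cycle iff it belongs to a strongly connected component of size ≥ 2 (or has a self-loop).
The vertices on cycles are {0, 2, 3, 4, 5, 6, 7, 8, 9, 11} — 10 in total.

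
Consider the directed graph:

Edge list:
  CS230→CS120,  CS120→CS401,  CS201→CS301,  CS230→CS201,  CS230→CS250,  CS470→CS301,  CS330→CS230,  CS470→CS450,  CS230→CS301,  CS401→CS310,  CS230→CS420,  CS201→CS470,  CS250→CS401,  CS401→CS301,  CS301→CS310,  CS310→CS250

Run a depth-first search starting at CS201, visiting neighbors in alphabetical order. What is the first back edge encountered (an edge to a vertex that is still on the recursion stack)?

CS401→CS301

DFS from CS201 (visiting neighbors in alphabetical order); mark gray on enter, black on exit:
CS201 gray
  CS301 gray
    CS310 gray
      CS250 gray
        CS401 gray
          CS401→CS301: CS301 is gray → back edge
First back edge: CS401 → CS301.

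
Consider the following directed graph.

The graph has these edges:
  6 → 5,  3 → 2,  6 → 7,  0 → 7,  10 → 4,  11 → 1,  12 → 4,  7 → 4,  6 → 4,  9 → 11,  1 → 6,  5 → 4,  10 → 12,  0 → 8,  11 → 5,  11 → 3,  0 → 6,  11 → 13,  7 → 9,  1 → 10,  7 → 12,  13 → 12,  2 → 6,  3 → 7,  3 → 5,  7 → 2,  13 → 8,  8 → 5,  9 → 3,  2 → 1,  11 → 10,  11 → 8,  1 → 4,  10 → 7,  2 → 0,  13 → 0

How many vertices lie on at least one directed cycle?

10

A vertex is on a directed cycle iff it belongs to a strongly connected component of size ≥ 2 (or has a self-loop).
The vertices on cycles are {0, 1, 2, 3, 6, 7, 9, 10, 11, 13} — 10 in total.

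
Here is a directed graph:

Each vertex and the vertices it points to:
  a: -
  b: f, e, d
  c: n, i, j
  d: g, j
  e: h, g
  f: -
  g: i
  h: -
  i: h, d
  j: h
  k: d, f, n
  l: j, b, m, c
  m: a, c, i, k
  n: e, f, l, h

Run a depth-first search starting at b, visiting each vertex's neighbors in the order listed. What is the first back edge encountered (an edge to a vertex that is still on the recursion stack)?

d→g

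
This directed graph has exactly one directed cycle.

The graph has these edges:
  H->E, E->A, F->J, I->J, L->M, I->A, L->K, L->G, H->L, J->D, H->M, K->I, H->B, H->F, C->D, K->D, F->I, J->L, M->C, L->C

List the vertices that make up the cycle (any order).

DFS with gray/black marking from L:
L gray
  K gray
    I gray
      J gray
        J→L: L is gray → back edge
Back edge closes the cycle L → K → I → J → L; its vertices are {I, J, K, L}.

I, J, K, L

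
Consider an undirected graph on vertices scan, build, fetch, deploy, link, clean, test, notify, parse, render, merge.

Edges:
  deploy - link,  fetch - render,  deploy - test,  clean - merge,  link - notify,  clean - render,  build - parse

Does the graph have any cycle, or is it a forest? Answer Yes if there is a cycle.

DFS, tracking each vertex's parent; an edge to a visited non-parent vertex closes a cycle.
Start from render:
visit render (parent –)
  visit fetch (parent render)
    fetch–render: parent, skip
  visit clean (parent render)
    clean–render: parent, skip
    visit merge (parent clean)
      merge–clean: parent, skip
visit scan (parent –)
visit build (parent –)
  visit parse (parent build)
    parse–build: parent, skip
visit deploy (parent –)
  visit test (parent deploy)
    test–deploy: parent, skip
  visit link (parent deploy)
    visit notify (parent link)
      notify–link: parent, skip
    link–deploy: parent, skip
No non-parent visited neighbor found — the graph is a forest.

No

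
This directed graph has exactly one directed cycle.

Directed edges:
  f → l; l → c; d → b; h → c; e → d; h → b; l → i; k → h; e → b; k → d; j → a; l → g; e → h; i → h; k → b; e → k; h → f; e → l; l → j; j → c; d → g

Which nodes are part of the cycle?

DFS with gray/black marking from l:
l gray
  j gray
    c gray
    c black
    a gray
    a black
  j black
  i gray
    h gray
      f gray
        f→l: l is gray → back edge
Back edge closes the cycle l → i → h → f → l; its vertices are {f, h, i, l}.

f, h, i, l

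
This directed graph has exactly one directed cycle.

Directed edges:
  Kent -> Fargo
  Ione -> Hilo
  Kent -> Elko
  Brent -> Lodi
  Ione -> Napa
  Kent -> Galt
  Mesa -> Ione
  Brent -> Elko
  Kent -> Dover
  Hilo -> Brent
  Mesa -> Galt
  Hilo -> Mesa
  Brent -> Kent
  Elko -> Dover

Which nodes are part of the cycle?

DFS with gray/black marking from Hilo:
Hilo gray
  Brent gray
    Kent gray
      Dover gray
      Dover black
      Fargo gray
      Fargo black
      Galt gray
      Galt black
      Elko gray
        Elko→Dover: Dover black — skip
      Elko black
    Kent black
    Brent→Elko: Elko black — skip
    Lodi gray
    Lodi black
  Brent black
  Mesa gray
    Mesa→Galt: Galt black — skip
    Ione gray
      Ione→Hilo: Hilo is gray → back edge
Back edge closes the cycle Hilo → Mesa → Ione → Hilo; its vertices are {Hilo, Ione, Mesa}.

Hilo, Ione, Mesa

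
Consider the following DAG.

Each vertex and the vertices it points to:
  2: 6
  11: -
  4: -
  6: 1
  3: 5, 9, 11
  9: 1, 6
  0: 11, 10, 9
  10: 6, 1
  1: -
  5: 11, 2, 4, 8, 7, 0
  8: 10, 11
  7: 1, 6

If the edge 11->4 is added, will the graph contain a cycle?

No

Adding 11→4 creates a cycle iff 4 can already reach 11.
Explore from 4: no path reaches 11. The graph stays acyclic.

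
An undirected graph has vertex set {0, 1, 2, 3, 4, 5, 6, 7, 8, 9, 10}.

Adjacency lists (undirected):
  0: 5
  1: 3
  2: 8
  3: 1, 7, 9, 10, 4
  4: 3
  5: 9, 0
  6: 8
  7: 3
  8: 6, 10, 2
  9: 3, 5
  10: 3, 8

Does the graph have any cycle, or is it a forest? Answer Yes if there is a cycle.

DFS, tracking each vertex's parent; an edge to a visited non-parent vertex closes a cycle.
Start from 5:
visit 5 (parent –)
  visit 9 (parent 5)
    visit 3 (parent 9)
      visit 1 (parent 3)
        1–3: parent, skip
      visit 7 (parent 3)
        7–3: parent, skip
      3–9: parent, skip
      visit 10 (parent 3)
        10–3: parent, skip
        visit 8 (parent 10)
          visit 6 (parent 8)
            6–8: parent, skip
          8–10: parent, skip
          visit 2 (parent 8)
            2–8: parent, skip
      visit 4 (parent 3)
        4–3: parent, skip
    9–5: parent, skip
  visit 0 (parent 5)
    0–5: parent, skip
No non-parent visited neighbor found — the graph is a forest.

No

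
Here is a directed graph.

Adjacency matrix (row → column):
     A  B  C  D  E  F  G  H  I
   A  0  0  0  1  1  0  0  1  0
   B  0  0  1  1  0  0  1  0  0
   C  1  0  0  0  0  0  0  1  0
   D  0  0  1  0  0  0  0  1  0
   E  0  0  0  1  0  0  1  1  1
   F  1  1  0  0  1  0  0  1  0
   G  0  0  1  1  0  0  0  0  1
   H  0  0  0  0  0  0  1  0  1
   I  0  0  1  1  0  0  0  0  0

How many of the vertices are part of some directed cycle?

A vertex is on a directed cycle iff it belongs to a strongly connected component of size ≥ 2 (or has a self-loop).
The vertices on cycles are {A, C, D, E, G, H, I} — 7 in total.

7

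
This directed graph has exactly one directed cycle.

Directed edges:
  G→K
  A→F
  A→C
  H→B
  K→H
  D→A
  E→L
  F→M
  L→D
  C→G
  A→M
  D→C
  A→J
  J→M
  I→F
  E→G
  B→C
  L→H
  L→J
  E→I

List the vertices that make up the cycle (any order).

B, C, G, H, K

DFS with gray/black marking from G:
G gray
  K gray
    H gray
      B gray
        C gray
          C→G: G is gray → back edge
Back edge closes the cycle G → K → H → B → C → G; its vertices are {B, C, G, H, K}.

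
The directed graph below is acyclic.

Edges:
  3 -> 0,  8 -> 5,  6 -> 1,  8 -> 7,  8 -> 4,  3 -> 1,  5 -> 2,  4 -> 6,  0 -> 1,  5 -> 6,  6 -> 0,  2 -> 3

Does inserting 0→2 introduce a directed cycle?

Adding 0→2 creates a cycle iff 2 can already reach 0.
Path from 2: 2 → 3 → 0.
So 2 → … → 0 → 2 is a cycle.

Yes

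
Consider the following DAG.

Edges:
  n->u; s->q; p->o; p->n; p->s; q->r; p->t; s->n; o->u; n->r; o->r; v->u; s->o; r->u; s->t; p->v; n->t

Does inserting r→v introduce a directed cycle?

No

Adding r→v creates a cycle iff v can already reach r.
Explore from v: no path reaches r. The graph stays acyclic.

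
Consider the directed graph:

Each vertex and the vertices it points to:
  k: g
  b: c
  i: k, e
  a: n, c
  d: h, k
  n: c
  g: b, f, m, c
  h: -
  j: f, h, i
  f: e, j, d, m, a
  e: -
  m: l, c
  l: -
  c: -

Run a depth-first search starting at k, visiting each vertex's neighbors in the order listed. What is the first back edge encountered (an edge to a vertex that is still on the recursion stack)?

j→f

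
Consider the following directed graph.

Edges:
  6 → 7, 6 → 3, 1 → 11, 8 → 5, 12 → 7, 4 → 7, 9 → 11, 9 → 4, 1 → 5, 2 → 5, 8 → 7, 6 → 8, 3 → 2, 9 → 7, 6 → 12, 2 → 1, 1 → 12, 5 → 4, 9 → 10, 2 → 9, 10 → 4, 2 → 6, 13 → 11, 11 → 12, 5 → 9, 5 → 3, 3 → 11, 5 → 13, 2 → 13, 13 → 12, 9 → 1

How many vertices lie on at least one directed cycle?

7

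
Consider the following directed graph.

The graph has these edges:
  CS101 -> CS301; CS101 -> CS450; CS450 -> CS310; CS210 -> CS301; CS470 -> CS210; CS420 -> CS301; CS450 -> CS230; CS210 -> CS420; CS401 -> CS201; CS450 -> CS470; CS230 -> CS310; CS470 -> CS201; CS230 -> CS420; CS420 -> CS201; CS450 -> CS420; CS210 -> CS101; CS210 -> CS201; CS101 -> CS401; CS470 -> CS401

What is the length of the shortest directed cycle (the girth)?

4

For each vertex v, BFS finds the shortest path from v back to v.
The shortest such closed walk is CS101 → CS450 → CS470 → CS210 → CS101, length 4.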